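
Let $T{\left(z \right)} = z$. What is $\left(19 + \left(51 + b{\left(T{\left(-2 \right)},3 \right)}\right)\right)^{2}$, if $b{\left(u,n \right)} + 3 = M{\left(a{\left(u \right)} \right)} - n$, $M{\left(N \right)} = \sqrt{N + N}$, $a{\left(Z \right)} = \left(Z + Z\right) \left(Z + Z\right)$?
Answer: $4128 + 512 \sqrt{2} \approx 4852.1$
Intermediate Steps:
$a{\left(Z \right)} = 4 Z^{2}$ ($a{\left(Z \right)} = 2 Z 2 Z = 4 Z^{2}$)
$M{\left(N \right)} = \sqrt{2} \sqrt{N}$ ($M{\left(N \right)} = \sqrt{2 N} = \sqrt{2} \sqrt{N}$)
$b{\left(u,n \right)} = -3 - n + 2 \sqrt{2} \sqrt{u^{2}}$ ($b{\left(u,n \right)} = -3 - \left(n - \sqrt{2} \sqrt{4 u^{2}}\right) = -3 - \left(n - \sqrt{2} \cdot 2 \sqrt{u^{2}}\right) = -3 - \left(n - 2 \sqrt{2} \sqrt{u^{2}}\right) = -3 - n + 2 \sqrt{2} \sqrt{u^{2}}$)
$\left(19 + \left(51 + b{\left(T{\left(-2 \right)},3 \right)}\right)\right)^{2} = \left(19 + \left(51 - \left(6 - 2 \sqrt{2} \sqrt{\left(-2\right)^{2}}\right)\right)\right)^{2} = \left(19 + \left(51 - \left(6 - 2 \sqrt{2} \sqrt{4}\right)\right)\right)^{2} = \left(19 + \left(51 - \left(6 - 2 \sqrt{2} \cdot 2\right)\right)\right)^{2} = \left(19 + \left(51 - \left(6 - 4 \sqrt{2}\right)\right)\right)^{2} = \left(19 + \left(45 + 4 \sqrt{2}\right)\right)^{2} = \left(64 + 4 \sqrt{2}\right)^{2}$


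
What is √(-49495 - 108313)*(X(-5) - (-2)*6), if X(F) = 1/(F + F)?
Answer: 238*I*√9863/5 ≈ 4727.3*I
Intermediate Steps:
X(F) = 1/(2*F)
√(-49495 - 108313)*(X(-5) - (-2)*6) = √(-49495 - 108313)*((½)/(-5) - (-2)*6) = √(-157808)*((½)*(-⅕) - 2*(-6)) = (4*I*√9863)*(-⅒ + 12) = (4*I*√9863)*(119/10) = 238*I*√9863/5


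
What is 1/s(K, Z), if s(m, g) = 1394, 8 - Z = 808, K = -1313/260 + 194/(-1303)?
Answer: 1/1394 ≈ 0.00071736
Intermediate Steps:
K = -135483/26060 (K = -1313*1/260 + 194*(-1/1303) = -101/20 - 194/1303 = -135483/26060 ≈ -5.1989)
Z = -800 (Z = 8 - 1*808 = 8 - 808 = -800)
1/s(K, Z) = 1/1394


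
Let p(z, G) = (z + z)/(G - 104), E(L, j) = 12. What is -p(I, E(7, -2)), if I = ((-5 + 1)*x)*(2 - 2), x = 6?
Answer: 0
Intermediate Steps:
I = 0 (I = ((-5 + 1)*6)*(2 - 2) = -4*6*0 = -24*0 = 0)
p(z, G) = 2*z/(-104 + G) (p(z, G) = (2*z)/(-104 + G) = 2*z/(-104 + G))
-p(I, E(7, -2)) = -2*0/(-104 + 12) = -2*0/(-92) = -2*0*(-1)/92 = -1*0 = 0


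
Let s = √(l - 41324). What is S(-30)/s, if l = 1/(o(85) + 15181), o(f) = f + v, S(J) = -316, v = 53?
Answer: 316*I*√80145254845/57549305 ≈ 1.5545*I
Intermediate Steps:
o(f) = 53 + f (o(f) = f + 53 = 53 + f)
l = 1/15319 (l = 1/((53 + 85) + 15181) = 1/(138 + 15181) = 1/15319 ≈ 6.5278e-5)
s = 11*I*√80145254845/15319 (s = √(1/15319 - 41324) = √(-633042355/15319) = 11*I*√80145254845/15319 ≈ 203.28*I)
S(-30)/s = -316*(-I*√80145254845/57549305) = -(-316)*I*√80145254845/57549305 = 316*I*√80145254845/57549305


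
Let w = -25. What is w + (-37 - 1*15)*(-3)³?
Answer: 1379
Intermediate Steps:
w + (-37 - 1*15)*(-3)³ = -25 + (-37 - 1*15)*(-3)³ = -25 + (-37 - 15)*(-27) = -25 - 52*(-27) = -25 + 1404 = 1379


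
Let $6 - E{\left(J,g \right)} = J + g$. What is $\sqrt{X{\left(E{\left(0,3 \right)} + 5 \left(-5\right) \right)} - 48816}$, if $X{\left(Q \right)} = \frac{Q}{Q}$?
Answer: $i \sqrt{48815} \approx 220.94 i$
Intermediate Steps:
$E{\left(J,g \right)} = 6 - J - g$ ($E{\left(J,g \right)} = 6 - \left(J + g\right) = 6 - J - g$)
$X{\left(Q \right)} = 1$
$\sqrt{X{\left(E{\left(0,3 \right)} + 5 \left(-5\right) \right)} - 48816} = \sqrt{1 - 48816} = \sqrt{-48815} = i \sqrt{48815}$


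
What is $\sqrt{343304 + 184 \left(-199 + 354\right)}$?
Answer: $4 \sqrt{23239} \approx 609.77$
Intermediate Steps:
$\sqrt{343304 + 184 \left(-199 + 354\right)} = \sqrt{343304 + 184 \cdot 155} = \sqrt{343304 + 28520} = \sqrt{371824} = 4 \sqrt{23239}$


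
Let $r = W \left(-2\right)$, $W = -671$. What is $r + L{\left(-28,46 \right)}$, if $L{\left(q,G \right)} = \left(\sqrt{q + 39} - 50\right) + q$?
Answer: $1264 + \sqrt{11} \approx 1267.3$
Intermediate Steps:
$L{\left(q,G \right)} = -50 + q + \sqrt{39 + q}$ ($L{\left(q,G \right)} = \left(\sqrt{39 + q} - 50\right) + q = \left(-50 + \sqrt{39 + q}\right) + q = -50 + q + \sqrt{39 + q}$)
$r = 1342$ ($r = \left(-671\right) \left(-2\right) = 1342$)
$r + L{\left(-28,46 \right)} = 1342 - \left(78 - \sqrt{39 - 28}\right) = 1342 - \left(78 - \sqrt{11}\right) = 1264 + \sqrt{11}$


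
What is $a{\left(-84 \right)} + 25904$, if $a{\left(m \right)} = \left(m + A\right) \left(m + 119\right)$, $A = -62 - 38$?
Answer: $19464$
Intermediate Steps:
$A = -100$
$a{\left(m \right)} = \left(-100 + m\right) \left(119 + m\right)$ ($a{\left(m \right)} = \left(m - 100\right) \left(m + 119\right) = \left(-100 + m\right) \left(119 + m\right)$)
$a{\left(-84 \right)} + 25904 = \left(-11900 + \left(-84\right)^{2} + 19 \left(-84\right)\right) + 25904 = \left(-11900 + 7056 - 1596\right) + 25904 = -6440 + 25904 = 19464$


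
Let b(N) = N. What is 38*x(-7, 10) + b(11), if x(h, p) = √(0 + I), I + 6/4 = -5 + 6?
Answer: 11 + 19*I*√2 ≈ 11.0 + 26.87*I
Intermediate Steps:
I = -½ (I = -3/2 + (-5 + 6) = -3/2 + 1 = -½ ≈ -0.50000)
x(h, p) = I*√2/2 (x(h, p) = √(0 - ½) = √(-½) = I*√2/2)
38*x(-7, 10) + b(11) = 38*(I*√2/2) + 11 = 19*I*√2 + 11 = 11 + 19*I*√2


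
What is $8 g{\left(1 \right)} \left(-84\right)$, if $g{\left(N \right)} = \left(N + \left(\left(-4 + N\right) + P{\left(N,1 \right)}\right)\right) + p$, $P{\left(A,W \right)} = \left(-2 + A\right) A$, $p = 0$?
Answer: $2016$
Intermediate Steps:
$P{\left(A,W \right)} = A \left(-2 + A\right)$
$g{\left(N \right)} = -4 + 2 N + N \left(-2 + N\right)$ ($g{\left(N \right)} = \left(N + \left(\left(-4 + N\right) + N \left(-2 + N\right)\right)\right) + 0 = \left(N + \left(-4 + N + N \left(-2 + N\right)\right)\right) + 0 = \left(-4 + 2 N + N \left(-2 + N\right)\right) + 0 = -4 + 2 N + N \left(-2 + N\right)$)
$8 g{\left(1 \right)} \left(-84\right) = 8 \left(-4 + 1^{2}\right) \left(-84\right) = 8 \left(-4 + 1\right) \left(-84\right) = 8 \left(-3\right) \left(-84\right) = \left(-24\right) \left(-84\right) = 2016$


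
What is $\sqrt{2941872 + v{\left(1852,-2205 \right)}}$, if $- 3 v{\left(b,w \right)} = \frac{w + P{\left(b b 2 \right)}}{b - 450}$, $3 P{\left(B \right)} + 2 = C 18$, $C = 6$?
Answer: $\frac{\sqrt{52043007461810}}{4206} \approx 1715.2$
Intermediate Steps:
$P{\left(B \right)} = \frac{106}{3}$ ($P{\left(B \right)} = - \frac{2}{3} + \frac{6 \cdot 18}{3} = - \frac{2}{3} + \frac{1}{3} \cdot 108 = - \frac{2}{3} + 36 = \frac{106}{3}$)
$v{\left(b,w \right)} = - \frac{\frac{106}{3} + w}{3 \left(-450 + b\right)}$ ($v{\left(b,w \right)} = - \frac{\left(w + \frac{106}{3}\right) \frac{1}{b - 450}}{3} = - \frac{\left(\frac{106}{3} + w\right) \frac{1}{-450 + b}}{3} = - \frac{\frac{1}{-450 + b} \left(\frac{106}{3} + w\right)}{3} = - \frac{\frac{106}{3} + w}{3 \left(-450 + b\right)}$)
$\sqrt{2941872 + v{\left(1852,-2205 \right)}} = \sqrt{2941872 + \frac{-106 - -6615}{9 \left(-450 + 1852\right)}} = \sqrt{2941872 + \frac{-106 + 6615}{9 \cdot 1402}} = \sqrt{2941872 + \frac{1}{9} \cdot \frac{1}{1402} \cdot 6509} = \sqrt{2941872 + \frac{6509}{12618}} = \sqrt{\frac{37120547405}{12618}} = \frac{\sqrt{52043007461810}}{4206}$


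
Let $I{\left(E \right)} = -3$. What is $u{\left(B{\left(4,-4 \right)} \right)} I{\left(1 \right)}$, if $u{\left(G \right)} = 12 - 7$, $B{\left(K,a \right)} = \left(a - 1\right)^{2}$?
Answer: $-15$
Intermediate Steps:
$B{\left(K,a \right)} = \left(-1 + a\right)^{2}$
$u{\left(G \right)} = 5$
$u{\left(B{\left(4,-4 \right)} \right)} I{\left(1 \right)} = 5 \left(-3\right) = -15$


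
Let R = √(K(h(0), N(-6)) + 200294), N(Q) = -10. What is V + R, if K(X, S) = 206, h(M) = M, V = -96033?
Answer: -96033 + 10*√2005 ≈ -95585.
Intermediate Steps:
R = 10*√2005 (R = √(206 + 200294) = √200500 = 10*√2005 ≈ 447.77)
V + R = -96033 + 10*√2005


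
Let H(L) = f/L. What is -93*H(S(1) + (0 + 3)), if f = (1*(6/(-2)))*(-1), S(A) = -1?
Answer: -279/2 ≈ -139.50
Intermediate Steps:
f = 3 (f = (1*(6*(-½)))*(-1) = (1*(-3))*(-1) = -3*(-1) = 3)
H(L) = 3/L
-93*H(S(1) + (0 + 3)) = -279/(-1 + (0 + 3)) = -279/(-1 + 3) = -279/2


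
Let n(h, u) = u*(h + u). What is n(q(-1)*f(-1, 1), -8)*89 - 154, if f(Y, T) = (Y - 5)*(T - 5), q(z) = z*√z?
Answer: 5542 + 17088*I ≈ 5542.0 + 17088.0*I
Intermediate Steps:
q(z) = z^(3/2)
f(Y, T) = (-5 + T)*(-5 + Y) (f(Y, T) = (-5 + Y)*(-5 + T) = (-5 + T)*(-5 + Y))
n(q(-1)*f(-1, 1), -8)*89 - 154 = -8*((-1)^(3/2)*(25 - 5*1 - 5*(-1) + 1*(-1)) - 8)*89 - 154 = -8*((-I)*(25 - 5 + 5 - 1) - 8)*89 - 154 = -8*(-I*24 - 8)*89 - 154 = -8*(-24*I - 8)*89 - 154 = -8*(-8 - 24*I)*89 - 154 = (64 + 192*I)*89 - 154 = (5696 + 17088*I) - 154 = 5542 + 17088*I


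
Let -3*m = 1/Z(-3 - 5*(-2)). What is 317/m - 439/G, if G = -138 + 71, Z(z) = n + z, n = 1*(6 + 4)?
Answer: -1082750/67 ≈ -16160.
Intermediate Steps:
n = 10 (n = 1*10 = 10)
Z(z) = 10 + z
m = -1/51 (m = -1/(3*(10 + (-3 - 5*(-2)))) = -1/(3*(10 + (-3 + 10))) = -1/(3*(10 + 7)) = -⅓/17 = -⅓*1/17 = -1/51 ≈ -0.019608)
G = -67
317/m - 439/G = 317/(-1/51) - 439/(-67) = 317*(-51) - 439*(-1/67) = -16167 + 439/67 = -1082750/67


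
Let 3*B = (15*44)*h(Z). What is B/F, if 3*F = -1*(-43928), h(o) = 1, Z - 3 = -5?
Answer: 165/10982 ≈ 0.015025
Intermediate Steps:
Z = -2 (Z = 3 - 5 = -2)
F = 43928/3 (F = (-1*(-43928))/3 = (⅓)*43928 = 43928/3 ≈ 14643.)
B = 220 (B = ((15*44)*1)/3 = (660*1)/3 = (⅓)*660 = 220)
B/F = 220/(43928/3) = 220*(3/43928) = 165/10982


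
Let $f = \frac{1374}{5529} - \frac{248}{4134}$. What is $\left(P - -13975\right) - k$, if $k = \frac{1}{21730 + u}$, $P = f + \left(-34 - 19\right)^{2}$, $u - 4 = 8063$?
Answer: $\frac{1905191787337145}{113511105357} \approx 16784.0$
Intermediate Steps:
$u = 8067$ ($u = 4 + 8063 = 8067$)
$f = \frac{718154}{3809481}$ ($f = 1374 \cdot \frac{1}{5529} - \frac{124}{2067} = \frac{458}{1843} - \frac{124}{2067} = \frac{718154}{3809481} \approx 0.18852$)
$P = \frac{10701550283}{3809481}$ ($P = \frac{718154}{3809481} + \left(-34 - 19\right)^{2} = \frac{718154}{3809481} + \left(-53\right)^{2} = \frac{718154}{3809481} + 2809 = \frac{10701550283}{3809481} \approx 2809.2$)
$k = \frac{1}{29797}$ ($k = \frac{1}{21730 + 8067} = \frac{1}{29797} \approx 3.356 \cdot 10^{-5}$)
$\left(P - -13975\right) - k = \left(\frac{10701550283}{3809481} - -13975\right) - \frac{1}{29797} = \left(\frac{10701550283}{3809481} + 13975\right) - \frac{1}{29797} = \frac{63939047258}{3809481} - \frac{1}{29797} = \frac{1905191787337145}{113511105357}$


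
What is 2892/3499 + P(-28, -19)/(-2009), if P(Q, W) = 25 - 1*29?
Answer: 5824024/7029491 ≈ 0.82851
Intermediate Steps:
P(Q, W) = -4 (P(Q, W) = 25 - 29 = -4)
2892/3499 + P(-28, -19)/(-2009) = 2892/3499 - 4/(-2009) = 2892*(1/3499) - 4*(-1/2009) = 2892/3499 + 4/2009 = 5824024/7029491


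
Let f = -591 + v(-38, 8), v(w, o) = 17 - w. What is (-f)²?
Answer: 287296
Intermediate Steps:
f = -536 (f = -591 + (17 - 1*(-38)) = -591 + (17 + 38) = -591 + 55 = -536)
(-f)² = (-1*(-536))² = 536² = 287296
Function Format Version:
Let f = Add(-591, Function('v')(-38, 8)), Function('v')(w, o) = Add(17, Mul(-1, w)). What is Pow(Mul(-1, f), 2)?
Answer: 287296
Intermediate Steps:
f = -536 (f = Add(-591, Add(17, Mul(-1, -38))) = Add(-591, Add(17, 38)) = Add(-591, 55) = -536)
Pow(Mul(-1, f), 2) = Pow(Mul(-1, -536), 2) = Pow(536, 2) = 287296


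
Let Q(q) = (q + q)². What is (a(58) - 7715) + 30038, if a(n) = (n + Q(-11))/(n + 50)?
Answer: 1205713/54 ≈ 22328.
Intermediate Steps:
Q(q) = 4*q² (Q(q) = (2*q)² = 4*q²)
a(n) = (484 + n)/(50 + n) (a(n) = (n + 4*(-11)²)/(n + 50) = (n + 4*121)/(50 + n) = (n + 484)/(50 + n) = (484 + n)/(50 + n))
(a(58) - 7715) + 30038 = ((484 + 58)/(50 + 58) - 7715) + 30038 = (542/108 - 7715) + 30038 = ((1/108)*542 - 7715) + 30038 = (271/54 - 7715) + 30038 = -416339/54 + 30038 = 1205713/54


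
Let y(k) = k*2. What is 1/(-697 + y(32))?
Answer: -1/633 ≈ -0.0015798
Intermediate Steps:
y(k) = 2*k
1/(-697 + y(32)) = 1/(-697 + 2*32) = 1/(-697 + 64) = 1/(-633) = -1/633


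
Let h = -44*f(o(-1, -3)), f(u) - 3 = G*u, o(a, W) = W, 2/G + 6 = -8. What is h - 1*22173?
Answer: -156267/7 ≈ -22324.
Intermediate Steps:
G = -1/7 (G = 2/(-6 - 8) = 2/(-14) = 2*(-1/14) = -1/7 ≈ -0.14286)
f(u) = 3 - u/7
h = -1056/7 (h = -44*(3 - 1/7*(-3)) = -44*(3 + 3/7) = -44*24/7 = -1056/7 ≈ -150.86)
h - 1*22173 = -1056/7 - 1*22173 = -1056/7 - 22173 = -156267/7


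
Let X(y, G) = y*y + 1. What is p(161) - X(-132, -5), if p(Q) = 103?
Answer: -17322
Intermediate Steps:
X(y, G) = 1 + y**2 (X(y, G) = y**2 + 1 = 1 + y**2)
p(161) - X(-132, -5) = 103 - (1 + (-132)**2) = 103 - (1 + 17424) = 103 - 1*17425 = 103 - 17425 = -17322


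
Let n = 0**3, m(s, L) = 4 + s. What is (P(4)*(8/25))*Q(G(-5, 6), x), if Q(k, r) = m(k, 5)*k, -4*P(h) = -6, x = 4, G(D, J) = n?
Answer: 0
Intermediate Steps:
n = 0
G(D, J) = 0
P(h) = 3/2 (P(h) = -1/4*(-6) = 3/2)
Q(k, r) = k*(4 + k) (Q(k, r) = (4 + k)*k = k*(4 + k))
(P(4)*(8/25))*Q(G(-5, 6), x) = (3*(8/25)/2)*(0*(4 + 0)) = (3*(8*(1/25))/2)*(0*4) = ((3/2)*(8/25))*0 = (12/25)*0 = 0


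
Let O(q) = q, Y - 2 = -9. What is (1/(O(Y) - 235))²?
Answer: 1/58564 ≈ 1.7075e-5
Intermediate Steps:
Y = -7 (Y = 2 - 9 = -7)
(1/(O(Y) - 235))² = (1/(-7 - 235))² = (1/(-242))² = (-1/242)² = 1/58564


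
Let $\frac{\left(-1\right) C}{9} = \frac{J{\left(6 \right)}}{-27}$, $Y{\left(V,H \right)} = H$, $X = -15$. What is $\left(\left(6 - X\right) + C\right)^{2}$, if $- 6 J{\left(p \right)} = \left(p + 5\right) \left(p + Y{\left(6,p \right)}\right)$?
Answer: $\frac{1681}{9} \approx 186.78$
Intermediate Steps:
$J{\left(p \right)} = - \frac{p \left(5 + p\right)}{3}$ ($J{\left(p \right)} = - \frac{\left(p + 5\right) \left(p + p\right)}{6} = - \frac{\left(5 + p\right) 2 p}{6} = - \frac{2 p \left(5 + p\right)}{6} = - \frac{p \left(5 + p\right)}{3}$)
$C = - \frac{22}{3}$ ($C = - 9 \frac{\frac{1}{3} \cdot 6 \left(-5 - 6\right)}{-27} = - 9 \cdot \frac{1}{3} \cdot 6 \left(-5 - 6\right) \left(- \frac{1}{27}\right) = - 9 \cdot \frac{1}{3} \cdot 6 \left(-11\right) \left(- \frac{1}{27}\right) = - 9 \left(\left(-22\right) \left(- \frac{1}{27}\right)\right) = \left(-9\right) \frac{22}{27} = - \frac{22}{3} \approx -7.3333$)
$\left(\left(6 - X\right) + C\right)^{2} = \left(\left(6 - -15\right) - \frac{22}{3}\right)^{2} = \left(\left(6 + 15\right) - \frac{22}{3}\right)^{2} = \left(21 - \frac{22}{3}\right)^{2} = \left(\frac{41}{3}\right)^{2} = \frac{1681}{9}$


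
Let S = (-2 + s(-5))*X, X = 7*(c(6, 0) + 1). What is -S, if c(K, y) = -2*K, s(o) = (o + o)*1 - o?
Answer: -539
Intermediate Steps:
s(o) = o (s(o) = (2*o)*1 - o = 2*o - o = o)
X = -77 (X = 7*(-2*6 + 1) = 7*(-12 + 1) = 7*(-11) = -77)
S = 539 (S = (-2 - 5)*(-77) = -7*(-77) = 539)
-S = -1*539 = -539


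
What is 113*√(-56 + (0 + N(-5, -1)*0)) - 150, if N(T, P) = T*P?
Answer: -150 + 226*I*√14 ≈ -150.0 + 845.61*I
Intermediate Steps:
N(T, P) = P*T
113*√(-56 + (0 + N(-5, -1)*0)) - 150 = 113*√(-56 + (0 - 1*(-5)*0)) - 150 = 113*√(-56 + (0 + 5*0)) - 150 = 113*√(-56 + (0 + 0)) - 150 = 113*√(-56 + 0) - 150 = 113*√(-56) - 150 = 113*(2*I*√14) - 150 = 226*I*√14 - 150 = -150 + 226*I*√14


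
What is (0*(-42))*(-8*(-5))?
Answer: 0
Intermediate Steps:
(0*(-42))*(-8*(-5)) = 0*40 = 0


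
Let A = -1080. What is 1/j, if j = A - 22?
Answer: -1/1102 ≈ -0.00090744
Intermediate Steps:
j = -1102 (j = -1080 - 22 = -1102)
1/j = 1/(-1102) = -1/1102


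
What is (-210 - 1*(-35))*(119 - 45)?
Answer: -12950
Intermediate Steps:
(-210 - 1*(-35))*(119 - 45) = (-210 + 35)*74 = -175*74 = -12950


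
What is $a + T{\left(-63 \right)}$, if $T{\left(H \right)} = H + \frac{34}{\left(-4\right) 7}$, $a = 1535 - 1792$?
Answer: $- \frac{4497}{14} \approx -321.21$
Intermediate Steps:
$a = -257$ ($a = 1535 - 1792 = -257$)
$T{\left(H \right)} = - \frac{17}{14} + H$ ($T{\left(H \right)} = H + \frac{34}{-28} = H + 34 \left(- \frac{1}{28}\right) = H - \frac{17}{14} = - \frac{17}{14} + H$)
$a + T{\left(-63 \right)} = -257 - \frac{899}{14} = - \frac{4497}{14}$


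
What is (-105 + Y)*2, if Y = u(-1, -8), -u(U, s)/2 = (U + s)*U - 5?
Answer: -226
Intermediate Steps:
u(U, s) = 10 - 2*U*(U + s) (u(U, s) = -2*((U + s)*U - 5) = -2*(U*(U + s) - 5) = -2*(-5 + U*(U + s)) = 10 - 2*U*(U + s))
Y = -8 (Y = 10 - 2*(-1)² - 2*(-1)*(-8) = 10 - 2*1 - 16 = 10 - 2 - 16 = -8)
(-105 + Y)*2 = (-105 - 8)*2 = -113*2 = -226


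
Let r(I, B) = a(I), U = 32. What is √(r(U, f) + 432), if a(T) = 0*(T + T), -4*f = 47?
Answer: 12*√3 ≈ 20.785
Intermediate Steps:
f = -47/4 (f = -¼*47 = -47/4 ≈ -11.750)
a(T) = 0 (a(T) = 0*(2*T) = 0)
r(I, B) = 0
√(r(U, f) + 432) = √(0 + 432) = √432 = 12*√3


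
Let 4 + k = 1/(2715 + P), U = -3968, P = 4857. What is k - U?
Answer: 30015409/7572 ≈ 3964.0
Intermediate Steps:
k = -30287/7572 (k = -4 + 1/(2715 + 4857) = -4 + 1/7572 = -30287/7572 ≈ -3.9999)
k - U = -30287/7572 - 1*(-3968) = -30287/7572 + 3968 = 30015409/7572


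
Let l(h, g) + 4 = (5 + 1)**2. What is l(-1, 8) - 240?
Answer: -208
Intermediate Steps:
l(h, g) = 32 (l(h, g) = -4 + (5 + 1)**2 = -4 + 6**2 = -4 + 36 = 32)
l(-1, 8) - 240 = 32 - 240 = -208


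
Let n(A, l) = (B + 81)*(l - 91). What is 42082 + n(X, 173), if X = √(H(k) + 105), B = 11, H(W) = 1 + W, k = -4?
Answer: 49626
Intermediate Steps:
X = √102 (X = √((1 - 4) + 105) = √(-3 + 105) = √102 ≈ 10.100)
n(A, l) = -8372 + 92*l (n(A, l) = (11 + 81)*(l - 91) = 92*(-91 + l) = -8372 + 92*l)
42082 + n(X, 173) = 42082 + (-8372 + 92*173) = 42082 + (-8372 + 15916) = 42082 + 7544 = 49626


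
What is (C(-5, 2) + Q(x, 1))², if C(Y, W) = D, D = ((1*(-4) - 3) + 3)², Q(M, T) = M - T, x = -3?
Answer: 144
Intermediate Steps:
D = 16 (D = ((-4 - 3) + 3)² = (-7 + 3)² = (-4)² = 16)
C(Y, W) = 16
(C(-5, 2) + Q(x, 1))² = (16 + (-3 - 1*1))² = (16 + (-3 - 1))² = (16 - 4)² = 12² = 144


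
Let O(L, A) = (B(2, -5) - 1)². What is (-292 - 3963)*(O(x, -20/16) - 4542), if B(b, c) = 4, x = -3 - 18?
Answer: 19287915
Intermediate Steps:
x = -21
O(L, A) = 9 (O(L, A) = (4 - 1)² = 3² = 9)
(-292 - 3963)*(O(x, -20/16) - 4542) = (-292 - 3963)*(9 - 4542) = -4255*(-4533) = 19287915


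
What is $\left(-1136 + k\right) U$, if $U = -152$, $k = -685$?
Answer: $276792$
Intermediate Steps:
$\left(-1136 + k\right) U = \left(-1136 - 685\right) \left(-152\right) = \left(-1821\right) \left(-152\right) = 276792$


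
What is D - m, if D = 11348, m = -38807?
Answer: 50155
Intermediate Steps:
D - m = 11348 - 1*(-38807) = 11348 + 38807 = 50155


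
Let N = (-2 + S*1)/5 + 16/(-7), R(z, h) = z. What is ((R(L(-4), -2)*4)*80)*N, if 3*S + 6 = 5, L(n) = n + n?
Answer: 147968/21 ≈ 7046.1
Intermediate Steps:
L(n) = 2*n
S = -⅓ (S = -2 + (⅓)*5 = -2 + 5/3 = -⅓ ≈ -0.33333)
N = -289/105 (N = (-2 - ⅓*1)/5 + 16/(-7) = (-2 - ⅓)*(⅕) + 16*(-⅐) = -7/3*⅕ - 16/7 = -7/15 - 16/7 = -289/105 ≈ -2.7524)
((R(L(-4), -2)*4)*80)*N = (((2*(-4))*4)*80)*(-289/105) = (-8*4*80)*(-289/105) = -32*80*(-289/105) = -2560*(-289/105) = 147968/21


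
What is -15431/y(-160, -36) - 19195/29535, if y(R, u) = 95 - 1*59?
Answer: -2766337/6444 ≈ -429.29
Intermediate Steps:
y(R, u) = 36 (y(R, u) = 95 - 59 = 36)
-15431/y(-160, -36) - 19195/29535 = -15431/36 - 19195/29535 = -15431*1/36 - 19195*1/29535 = -15431/36 - 349/537 = -2766337/6444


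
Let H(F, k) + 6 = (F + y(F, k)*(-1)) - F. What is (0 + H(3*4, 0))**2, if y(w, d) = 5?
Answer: 121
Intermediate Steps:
H(F, k) = -11 (H(F, k) = -6 + ((F + 5*(-1)) - F) = -6 + ((F - 5) - F) = -6 + ((-5 + F) - F) = -6 - 5 = -11)
(0 + H(3*4, 0))**2 = (0 - 11)**2 = (-11)**2 = 121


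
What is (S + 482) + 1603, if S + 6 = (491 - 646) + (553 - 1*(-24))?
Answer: 2501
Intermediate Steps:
S = 416 (S = -6 + ((491 - 646) + (553 - 1*(-24))) = -6 + (-155 + (553 + 24)) = -6 + (-155 + 577) = -6 + 422 = 416)
(S + 482) + 1603 = (416 + 482) + 1603 = 898 + 1603 = 2501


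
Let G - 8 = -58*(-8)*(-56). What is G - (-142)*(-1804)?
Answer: -282144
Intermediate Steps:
G = -25976 (G = 8 - 58*(-8)*(-56) = 8 + 464*(-56) = 8 - 25984 = -25976)
G - (-142)*(-1804) = -25976 - (-142)*(-1804) = -25976 - 1*256168 = -25976 - 256168 = -282144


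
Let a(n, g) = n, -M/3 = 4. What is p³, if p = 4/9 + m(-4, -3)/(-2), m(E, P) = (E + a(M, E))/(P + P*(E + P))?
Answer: 512/729 ≈ 0.70233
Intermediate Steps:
M = -12 (M = -3*4 = -12)
m(E, P) = (-12 + E)/(P + P*(E + P)) (m(E, P) = (E - 12)/(P + P*(E + P)) = (-12 + E)/(P + P*(E + P)))
p = 8/9 (p = 4/9 + ((-12 - 4)/((-3)*(1 - 4 - 3)))/(-2) = 4*(⅑) - ⅓*(-16)/(-6)*(-½) = 4/9 - ⅓*(-⅙)*(-16)*(-½) = 4/9 - 8/9*(-½) = 4/9 + 4/9 = 8/9 ≈ 0.88889)
p³ = (8/9)³ = 512/729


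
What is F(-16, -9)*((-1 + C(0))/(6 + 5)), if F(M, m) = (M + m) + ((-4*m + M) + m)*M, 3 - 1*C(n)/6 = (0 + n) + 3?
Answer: 201/11 ≈ 18.273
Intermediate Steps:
C(n) = -6*n (C(n) = 18 - 6*((0 + n) + 3) = 18 - 6*(n + 3) = 18 - 6*(3 + n) = 18 + (-18 - 6*n) = -6*n)
F(M, m) = M + m + M*(M - 3*m) (F(M, m) = (M + m) + ((M - 4*m) + m)*M = (M + m) + (M - 3*m)*M = (M + m) + M*(M - 3*m) = M + m + M*(M - 3*m))
F(-16, -9)*((-1 + C(0))/(6 + 5)) = (-16 - 9 + (-16)² - 3*(-16)*(-9))*((-1 - 6*0)/(6 + 5)) = (-16 - 9 + 256 - 432)*((-1 + 0)/11) = -(-201)/11 = -201*(-1/11) = 201/11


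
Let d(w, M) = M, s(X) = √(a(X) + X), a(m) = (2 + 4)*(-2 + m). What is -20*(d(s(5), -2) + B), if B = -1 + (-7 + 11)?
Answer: -20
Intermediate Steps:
B = 3 (B = -1 + 4 = 3)
a(m) = -12 + 6*m (a(m) = 6*(-2 + m) = -12 + 6*m)
s(X) = √(-12 + 7*X) (s(X) = √((-12 + 6*X) + X) = √(-12 + 7*X))
-20*(d(s(5), -2) + B) = -20*(-2 + 3) = -20*1 = -20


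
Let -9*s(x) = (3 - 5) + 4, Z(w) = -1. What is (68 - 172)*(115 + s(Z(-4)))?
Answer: -107432/9 ≈ -11937.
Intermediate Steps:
s(x) = -2/9 (s(x) = -((3 - 5) + 4)/9 = -(-2 + 4)/9 = -1/9*2 = -2/9)
(68 - 172)*(115 + s(Z(-4))) = (68 - 172)*(115 - 2/9) = -104*1033/9 = -107432/9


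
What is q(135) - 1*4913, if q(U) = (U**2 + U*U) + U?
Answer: 31672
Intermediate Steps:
q(U) = U + 2*U**2 (q(U) = (U**2 + U**2) + U = 2*U**2 + U = U + 2*U**2)
q(135) - 1*4913 = 135*(1 + 2*135) - 1*4913 = 135*(1 + 270) - 4913 = 135*271 - 4913 = 36585 - 4913 = 31672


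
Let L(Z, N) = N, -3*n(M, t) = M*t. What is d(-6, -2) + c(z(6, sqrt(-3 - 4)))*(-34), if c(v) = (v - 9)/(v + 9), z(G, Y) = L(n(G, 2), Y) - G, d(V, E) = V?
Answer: 299/4 - 153*I*sqrt(7)/4 ≈ 74.75 - 101.2*I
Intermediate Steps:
n(M, t) = -M*t/3
z(G, Y) = Y - G
c(v) = (-9 + v)/(9 + v)
d(-6, -2) + c(z(6, sqrt(-3 - 4)))*(-34) = -6 + ((-9 + (sqrt(-3 - 4) - 1*6))/(9 + (sqrt(-3 - 4) - 1*6)))*(-34) = -6 + ((-9 + (sqrt(-7) - 6))/(9 + (sqrt(-7) - 6)))*(-34) = -6 + ((-9 + (I*sqrt(7) - 6))/(9 + (I*sqrt(7) - 6)))*(-34) = -6 + ((-9 + (-6 + I*sqrt(7)))/(9 + (-6 + I*sqrt(7))))*(-34) = -6 + ((-15 + I*sqrt(7))/(3 + I*sqrt(7)))*(-34) = -6 - 34*(-15 + I*sqrt(7))/(3 + I*sqrt(7))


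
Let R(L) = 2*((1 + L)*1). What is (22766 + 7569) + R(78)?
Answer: 30493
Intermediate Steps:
R(L) = 2 + 2*L (R(L) = 2*(1 + L) = 2 + 2*L)
(22766 + 7569) + R(78) = (22766 + 7569) + (2 + 2*78) = 30335 + (2 + 156) = 30335 + 158 = 30493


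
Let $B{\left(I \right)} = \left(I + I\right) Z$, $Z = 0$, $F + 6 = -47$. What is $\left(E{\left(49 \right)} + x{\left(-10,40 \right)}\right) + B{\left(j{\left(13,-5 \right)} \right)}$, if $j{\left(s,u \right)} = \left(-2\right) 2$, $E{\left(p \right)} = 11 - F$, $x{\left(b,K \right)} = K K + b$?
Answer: $1654$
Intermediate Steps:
$F = -53$ ($F = -6 - 47 = -53$)
$x{\left(b,K \right)} = b + K^{2}$ ($x{\left(b,K \right)} = K^{2} + b = b + K^{2}$)
$E{\left(p \right)} = 64$ ($E{\left(p \right)} = 11 - -53 = 11 + 53 = 64$)
$j{\left(s,u \right)} = -4$
$B{\left(I \right)} = 0$ ($B{\left(I \right)} = \left(I + I\right) 0 = 2 I 0 = 0$)
$\left(E{\left(49 \right)} + x{\left(-10,40 \right)}\right) + B{\left(j{\left(13,-5 \right)} \right)} = \left(64 - \left(10 - 40^{2}\right)\right) + 0 = \left(64 + \left(-10 + 1600\right)\right) + 0 = \left(64 + 1590\right) + 0 = 1654 + 0 = 1654$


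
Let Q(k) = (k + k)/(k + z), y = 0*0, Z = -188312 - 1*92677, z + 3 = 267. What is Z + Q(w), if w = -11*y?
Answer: -280989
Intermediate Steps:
z = 264 (z = -3 + 267 = 264)
Z = -280989 (Z = -188312 - 92677 = -280989)
y = 0
w = 0 (w = -11*0 = 0)
Q(k) = 2*k/(264 + k) (Q(k) = (k + k)/(k + 264) = (2*k)/(264 + k) = 2*k/(264 + k))
Z + Q(w) = -280989 + 2*0/(264 + 0) = -280989 + 2*0/264 = -280989 + 2*0*(1/264) = -280989 + 0 = -280989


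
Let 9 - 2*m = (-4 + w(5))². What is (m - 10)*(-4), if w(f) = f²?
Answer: 904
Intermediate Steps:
m = -216 (m = 9/2 - (-4 + 5²)²/2 = 9/2 - (-4 + 25)²/2 = 9/2 - ½*21² = 9/2 - ½*441 = 9/2 - 441/2 = -216)
(m - 10)*(-4) = (-216 - 10)*(-4) = -226*(-4) = 904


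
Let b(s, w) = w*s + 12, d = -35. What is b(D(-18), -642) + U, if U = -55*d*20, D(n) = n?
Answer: 50068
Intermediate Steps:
b(s, w) = 12 + s*w (b(s, w) = s*w + 12 = 12 + s*w)
U = 38500 (U = -55*(-35)*20 = 1925*20 = 38500)
b(D(-18), -642) + U = (12 - 18*(-642)) + 38500 = (12 + 11556) + 38500 = 11568 + 38500 = 50068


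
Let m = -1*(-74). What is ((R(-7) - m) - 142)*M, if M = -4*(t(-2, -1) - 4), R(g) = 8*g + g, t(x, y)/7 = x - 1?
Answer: -27900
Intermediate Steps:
t(x, y) = -7 + 7*x (t(x, y) = 7*(x - 1) = 7*(-1 + x) = -7 + 7*x)
R(g) = 9*g
m = 74
M = 100 (M = -4*((-7 + 7*(-2)) - 4) = -4*((-7 - 14) - 4) = -4*(-21 - 4) = -4*(-25) = 100)
((R(-7) - m) - 142)*M = ((9*(-7) - 1*74) - 142)*100 = ((-63 - 74) - 142)*100 = (-137 - 142)*100 = -279*100 = -27900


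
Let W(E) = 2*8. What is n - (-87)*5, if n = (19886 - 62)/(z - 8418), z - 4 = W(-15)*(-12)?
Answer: 1861893/4303 ≈ 432.70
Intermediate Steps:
W(E) = 16
z = -188 (z = 4 + 16*(-12) = 4 - 192 = -188)
n = -9912/4303 (n = (19886 - 62)/(-188 - 8418) = 19824/(-8606) = 19824*(-1/8606) = -9912/4303 ≈ -2.3035)
n - (-87)*5 = -9912/4303 - (-87)*5 = -9912/4303 - 1*(-435) = -9912/4303 + 435 = 1861893/4303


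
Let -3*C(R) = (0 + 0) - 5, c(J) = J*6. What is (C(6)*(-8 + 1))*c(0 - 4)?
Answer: 280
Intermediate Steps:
c(J) = 6*J
C(R) = 5/3 (C(R) = -((0 + 0) - 5)/3 = -(0 - 5)/3 = -⅓*(-5) = 5/3)
(C(6)*(-8 + 1))*c(0 - 4) = (5*(-8 + 1)/3)*(6*(0 - 4)) = ((5/3)*(-7))*(6*(-4)) = -35/3*(-24) = 280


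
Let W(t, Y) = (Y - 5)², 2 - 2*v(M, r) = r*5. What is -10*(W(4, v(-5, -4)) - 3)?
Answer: -330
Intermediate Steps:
v(M, r) = 1 - 5*r/2 (v(M, r) = 1 - r*5/2 = 1 - 5*r/2)
W(t, Y) = (-5 + Y)²
-10*(W(4, v(-5, -4)) - 3) = -10*((-5 + (1 - 5/2*(-4)))² - 3) = -10*((-5 + (1 + 10))² - 3) = -10*((-5 + 11)² - 3) = -10*(6² - 3) = -10*(36 - 3) = -10*33 = -330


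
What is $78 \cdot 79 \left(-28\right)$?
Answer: $-172536$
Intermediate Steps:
$78 \cdot 79 \left(-28\right) = 6162 \left(-28\right) = -172536$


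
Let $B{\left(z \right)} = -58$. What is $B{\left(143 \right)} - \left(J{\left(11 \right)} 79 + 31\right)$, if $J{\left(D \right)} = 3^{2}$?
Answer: $-800$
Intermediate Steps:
$J{\left(D \right)} = 9$
$B{\left(143 \right)} - \left(J{\left(11 \right)} 79 + 31\right) = -58 - \left(9 \cdot 79 + 31\right) = -58 - \left(711 + 31\right) = -58 - 742 = -800$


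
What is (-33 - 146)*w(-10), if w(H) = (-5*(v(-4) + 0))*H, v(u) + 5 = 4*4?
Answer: -98450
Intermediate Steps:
v(u) = 11 (v(u) = -5 + 4*4 = -5 + 16 = 11)
w(H) = -55*H (w(H) = (-5*(11 + 0))*H = (-5*11)*H = -55*H)
(-33 - 146)*w(-10) = (-33 - 146)*(-55*(-10)) = -179*550 = -98450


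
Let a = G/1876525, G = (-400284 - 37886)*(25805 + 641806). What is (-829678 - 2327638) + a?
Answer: -177637414822/53615 ≈ -3.3132e+6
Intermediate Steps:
G = -292527111870 (G = -438170*667611 = -292527111870)
a = -8357917482/53615 (a = -292527111870/1876525 = -292527111870*1/1876525 = -8357917482/53615 ≈ -1.5589e+5)
(-829678 - 2327638) + a = (-829678 - 2327638) - 8357917482/53615 = -3157316 - 8357917482/53615 = -177637414822/53615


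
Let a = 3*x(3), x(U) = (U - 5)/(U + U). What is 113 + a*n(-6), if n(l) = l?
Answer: 119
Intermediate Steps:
x(U) = (-5 + U)/(2*U) (x(U) = (-5 + U)/((2*U)) = (-5 + U)*(1/(2*U)) = (-5 + U)/(2*U))
a = -1 (a = 3*((1/2)*(-5 + 3)/3) = 3*((1/2)*(1/3)*(-2)) = 3*(-1/3) = -1)
113 + a*n(-6) = 113 - 1*(-6) = 113 + 6 = 119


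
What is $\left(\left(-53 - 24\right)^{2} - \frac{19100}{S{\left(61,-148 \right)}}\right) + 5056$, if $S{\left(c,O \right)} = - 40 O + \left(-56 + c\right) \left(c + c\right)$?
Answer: $\frac{7171295}{653} \approx 10982.0$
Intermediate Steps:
$S{\left(c,O \right)} = - 40 O + 2 c \left(-56 + c\right)$ ($S{\left(c,O \right)} = - 40 O + \left(-56 + c\right) 2 c = - 40 O + 2 c \left(-56 + c\right)$)
$\left(\left(-53 - 24\right)^{2} - \frac{19100}{S{\left(61,-148 \right)}}\right) + 5056 = \left(\left(-53 - 24\right)^{2} - \frac{19100}{\left(-112\right) 61 - -5920 + 2 \cdot 61^{2}}\right) + 5056 = \left(\left(-77\right)^{2} - \frac{19100}{-6832 + 5920 + 2 \cdot 3721}\right) + 5056 = \left(5929 - \frac{19100}{-6832 + 5920 + 7442}\right) + 5056 = \left(5929 - \frac{19100}{6530}\right) + 5056 = \left(5929 - \frac{1910}{653}\right) + 5056 = \frac{3869727}{653} + 5056 = \frac{7171295}{653}$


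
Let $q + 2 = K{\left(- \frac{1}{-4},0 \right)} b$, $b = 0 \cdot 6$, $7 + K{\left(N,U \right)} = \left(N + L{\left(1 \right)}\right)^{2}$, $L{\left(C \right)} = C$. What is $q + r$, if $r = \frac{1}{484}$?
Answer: $- \frac{967}{484} \approx -1.9979$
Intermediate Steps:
$K{\left(N,U \right)} = -7 + \left(1 + N\right)^{2}$ ($K{\left(N,U \right)} = -7 + \left(N + 1\right)^{2} = -7 + \left(1 + N\right)^{2}$)
$r = \frac{1}{484} \approx 0.0020661$
$b = 0$
$q = -2$ ($q = -2 + \left(-7 + \left(1 - \frac{1}{-4}\right)^{2}\right) 0 = -2 + \left(-7 + \left(1 - - \frac{1}{4}\right)^{2}\right) 0 = -2 + \left(-7 + \left(1 + \frac{1}{4}\right)^{2}\right) 0 = -2 + \left(-7 + \left(\frac{5}{4}\right)^{2}\right) 0 = -2 + \left(-7 + \frac{25}{16}\right) 0 = -2 - 0 = -2 + 0 = -2$)
$q + r = -2 + \frac{1}{484} = - \frac{967}{484}$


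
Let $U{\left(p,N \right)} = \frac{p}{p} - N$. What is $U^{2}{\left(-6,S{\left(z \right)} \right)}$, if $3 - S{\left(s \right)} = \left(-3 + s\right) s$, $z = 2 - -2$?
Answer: $4$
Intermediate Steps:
$z = 4$ ($z = 2 + 2 = 4$)
$S{\left(s \right)} = 3 - s \left(-3 + s\right)$ ($S{\left(s \right)} = 3 - \left(-3 + s\right) s = 3 - s \left(-3 + s\right)$)
$U{\left(p,N \right)} = 1 - N$
$U^{2}{\left(-6,S{\left(z \right)} \right)} = \left(1 - \left(3 - 4^{2} + 3 \cdot 4\right)\right)^{2} = \left(1 - \left(3 - 16 + 12\right)\right)^{2} = \left(1 - -1\right)^{2} = \left(1 + 1\right)^{2} = 2^{2} = 4$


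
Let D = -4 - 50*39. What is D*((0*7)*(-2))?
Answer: 0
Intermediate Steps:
D = -1954 (D = -4 - 1950 = -1954)
D*((0*7)*(-2)) = -1954*0*7*(-2) = -0*(-2) = -1954*0 = 0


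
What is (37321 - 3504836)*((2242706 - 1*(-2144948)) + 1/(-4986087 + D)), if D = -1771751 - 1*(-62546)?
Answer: -101863886883193947005/6695292 ≈ -1.5214e+13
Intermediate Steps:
D = -1709205 (D = -1771751 + 62546 = -1709205)
(37321 - 3504836)*((2242706 - 1*(-2144948)) + 1/(-4986087 + D)) = (37321 - 3504836)*((2242706 - 1*(-2144948)) + 1/(-4986087 - 1709205)) = -3467515*((2242706 + 2144948) + 1/(-6695292)) = -3467515*(4387654 - 1/6695292) = -3467515*29376624724967/6695292 = -101863886883193947005/6695292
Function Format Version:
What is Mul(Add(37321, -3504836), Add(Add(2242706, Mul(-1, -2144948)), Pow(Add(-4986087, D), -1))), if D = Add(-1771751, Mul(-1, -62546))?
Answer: Rational(-101863886883193947005, 6695292) ≈ -1.5214e+13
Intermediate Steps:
D = -1709205 (D = Add(-1771751, 62546) = -1709205)
Mul(Add(37321, -3504836), Add(Add(2242706, Mul(-1, -2144948)), Pow(Add(-4986087, D), -1))) = Mul(Add(37321, -3504836), Add(Add(2242706, Mul(-1, -2144948)), Pow(Add(-4986087, -1709205), -1))) = Mul(-3467515, Add(Add(2242706, 2144948), Pow(-6695292, -1))) = Mul(-3467515, Add(4387654, Rational(-1, 6695292))) = Mul(-3467515, Rational(29376624724967, 6695292)) = Rational(-101863886883193947005, 6695292)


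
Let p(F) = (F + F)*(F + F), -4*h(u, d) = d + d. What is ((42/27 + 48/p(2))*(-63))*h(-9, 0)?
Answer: 0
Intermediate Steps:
h(u, d) = -d/2 (h(u, d) = -(d + d)/4 = -d/2)
p(F) = 4*F² (p(F) = (2*F)*(2*F) = 4*F²)
((42/27 + 48/p(2))*(-63))*h(-9, 0) = ((42/27 + 48/((4*2²)))*(-63))*(-½*0) = ((42*(1/27) + 48/((4*4)))*(-63))*0 = ((14/9 + 48/16)*(-63))*0 = ((14/9 + 48*(1/16))*(-63))*0 = ((14/9 + 3)*(-63))*0 = ((41/9)*(-63))*0 = -287*0 = 0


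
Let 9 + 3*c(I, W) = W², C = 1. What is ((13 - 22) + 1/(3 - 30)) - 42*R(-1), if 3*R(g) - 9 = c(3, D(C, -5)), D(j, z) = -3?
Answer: -3646/27 ≈ -135.04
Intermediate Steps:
c(I, W) = -3 + W²/3
R(g) = 3 (R(g) = 3 + (-3 + (⅓)*(-3)²)/3 = 3 + (-3 + (⅓)*9)/3 = 3 + (-3 + 3)/3 = 3 + (⅓)*0 = 3 + 0 = 3)
((13 - 22) + 1/(3 - 30)) - 42*R(-1) = ((13 - 22) + 1/(3 - 30)) - 42*3 = (-9 + 1/(-27)) - 126 = (-9 - 1/27) - 126 = -244/27 - 126 = -3646/27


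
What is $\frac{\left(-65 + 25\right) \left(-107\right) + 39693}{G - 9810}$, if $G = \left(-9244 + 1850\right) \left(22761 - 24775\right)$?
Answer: $\frac{43973}{14881706} \approx 0.0029548$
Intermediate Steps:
$G = 14891516$ ($G = \left(-7394\right) \left(-2014\right) = 14891516$)
$\frac{\left(-65 + 25\right) \left(-107\right) + 39693}{G - 9810} = \frac{\left(-65 + 25\right) \left(-107\right) + 39693}{14891516 - 9810} = \frac{\left(-40\right) \left(-107\right) + 39693}{14881706} = \left(4280 + 39693\right) \frac{1}{14881706} = 43973 \cdot \frac{1}{14881706} = \frac{43973}{14881706}$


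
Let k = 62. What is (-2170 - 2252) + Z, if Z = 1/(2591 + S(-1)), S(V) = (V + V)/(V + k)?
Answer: -698892617/158049 ≈ -4422.0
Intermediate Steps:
S(V) = 2*V/(62 + V) (S(V) = (V + V)/(V + 62) = (2*V)/(62 + V) = 2*V/(62 + V))
Z = 61/158049 (Z = 1/(2591 + 2*(-1)/(62 - 1)) = 1/(2591 + 2*(-1)/61) = 1/(2591 + 2*(-1)*(1/61)) = 1/(2591 - 2/61) = 1/(158049/61) = 61/158049 ≈ 0.00038596)
(-2170 - 2252) + Z = (-2170 - 2252) + 61/158049 = -4422 + 61/158049 = -698892617/158049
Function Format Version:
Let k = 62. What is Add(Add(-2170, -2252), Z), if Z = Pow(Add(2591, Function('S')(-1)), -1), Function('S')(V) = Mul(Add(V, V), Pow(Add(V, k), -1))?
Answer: Rational(-698892617, 158049) ≈ -4422.0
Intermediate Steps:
Function('S')(V) = Mul(2, V, Pow(Add(62, V), -1)) (Function('S')(V) = Mul(Add(V, V), Pow(Add(V, 62), -1)) = Mul(Mul(2, V), Pow(Add(62, V), -1)) = Mul(2, V, Pow(Add(62, V), -1)))
Z = Rational(61, 158049) (Z = Pow(Add(2591, Mul(2, -1, Pow(Add(62, -1), -1))), -1) = Pow(Add(2591, Mul(2, -1, Pow(61, -1))), -1) = Pow(Add(2591, Mul(2, -1, Rational(1, 61))), -1) = Pow(Add(2591, Rational(-2, 61)), -1) = Pow(Rational(158049, 61), -1) = Rational(61, 158049) ≈ 0.00038596)
Add(Add(-2170, -2252), Z) = Add(Add(-2170, -2252), Rational(61, 158049)) = Add(-4422, Rational(61, 158049)) = Rational(-698892617, 158049)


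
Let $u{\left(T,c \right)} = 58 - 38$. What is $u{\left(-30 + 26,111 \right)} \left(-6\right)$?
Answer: $-120$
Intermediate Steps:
$u{\left(T,c \right)} = 20$ ($u{\left(T,c \right)} = 58 - 38 = 20$)
$u{\left(-30 + 26,111 \right)} \left(-6\right) = 20 \left(-6\right) = -120$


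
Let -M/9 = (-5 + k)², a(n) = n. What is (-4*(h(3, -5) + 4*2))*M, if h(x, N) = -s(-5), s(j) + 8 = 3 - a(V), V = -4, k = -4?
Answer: 26244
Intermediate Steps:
s(j) = -1 (s(j) = -8 + (3 - 1*(-4)) = -8 + (3 + 4) = -8 + 7 = -1)
h(x, N) = 1 (h(x, N) = -1*(-1) = 1)
M = -729 (M = -9*(-5 - 4)² = -9*(-9)² = -9*81 = -729)
(-4*(h(3, -5) + 4*2))*M = -4*(1 + 4*2)*(-729) = -4*(1 + 8)*(-729) = -4*9*(-729) = -36*(-729) = 26244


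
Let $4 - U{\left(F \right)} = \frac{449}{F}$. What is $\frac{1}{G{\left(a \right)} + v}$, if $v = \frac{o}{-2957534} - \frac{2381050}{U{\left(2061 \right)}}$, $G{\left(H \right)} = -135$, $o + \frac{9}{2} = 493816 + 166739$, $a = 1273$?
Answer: $- \frac{9221591012}{5806701725412159} \approx -1.5881 \cdot 10^{-6}$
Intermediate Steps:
$U{\left(F \right)} = 4 - \frac{449}{F}$
$o = \frac{1321101}{2}$ ($o = - \frac{9}{2} + \left(493816 + 166739\right) = - \frac{9}{2} + 660555 = \frac{1321101}{2} \approx 6.6055 \cdot 10^{5}$)
$v = - \frac{5805456810625539}{9221591012}$ ($v = \frac{1321101}{2 \left(-2957534\right)} - \frac{2381050}{4 - \frac{449}{2061}} = \frac{1321101}{2} \left(- \frac{1}{2957534}\right) - \frac{2381050}{4 - \frac{449}{2061}} = - \frac{1321101}{5915068} - \frac{2381050}{4 - \frac{449}{2061}} = - \frac{1321101}{5915068} - \frac{2381050}{\frac{7795}{2061}} = - \frac{1321101}{5915068} - \frac{981468810}{1559} = - \frac{5805456810625539}{9221591012} \approx -6.2955 \cdot 10^{5}$)
$\frac{1}{G{\left(a \right)} + v} = \frac{1}{-135 - \frac{5805456810625539}{9221591012}} = \frac{1}{- \frac{5806701725412159}{9221591012}} = - \frac{9221591012}{5806701725412159}$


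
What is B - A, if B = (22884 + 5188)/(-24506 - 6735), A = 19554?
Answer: -610914586/31241 ≈ -19555.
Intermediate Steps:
B = -28072/31241 (B = 28072/(-31241) = 28072*(-1/31241) = -28072/31241 ≈ -0.89856)
B - A = -28072/31241 - 1*19554 = -28072/31241 - 19554 = -610914586/31241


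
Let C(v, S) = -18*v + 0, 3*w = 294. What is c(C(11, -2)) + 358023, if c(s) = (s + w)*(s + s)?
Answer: 397623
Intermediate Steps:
w = 98 (w = (⅓)*294 = 98)
C(v, S) = -18*v
c(s) = 2*s*(98 + s) (c(s) = (s + 98)*(s + s) = (98 + s)*(2*s) = 2*s*(98 + s))
c(C(11, -2)) + 358023 = 2*(-18*11)*(98 - 18*11) + 358023 = 2*(-198)*(98 - 198) + 358023 = 2*(-198)*(-100) + 358023 = 39600 + 358023 = 397623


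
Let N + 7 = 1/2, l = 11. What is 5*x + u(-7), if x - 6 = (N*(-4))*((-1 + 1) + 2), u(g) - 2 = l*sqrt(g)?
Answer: 292 + 11*I*sqrt(7) ≈ 292.0 + 29.103*I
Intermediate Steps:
N = -13/2 (N = -7 + 1/2 = -13/2 ≈ -6.5000)
u(g) = 2 + 11*sqrt(g)
x = 58 (x = 6 + (-13/2*(-4))*((-1 + 1) + 2) = 6 + 26*(0 + 2) = 6 + 26*2 = 6 + 52 = 58)
5*x + u(-7) = 5*58 + (2 + 11*sqrt(-7)) = 290 + (2 + 11*(I*sqrt(7))) = 290 + (2 + 11*I*sqrt(7)) = 292 + 11*I*sqrt(7)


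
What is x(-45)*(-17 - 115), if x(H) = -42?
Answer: 5544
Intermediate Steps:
x(-45)*(-17 - 115) = -42*(-17 - 115) = -42*(-132) = 5544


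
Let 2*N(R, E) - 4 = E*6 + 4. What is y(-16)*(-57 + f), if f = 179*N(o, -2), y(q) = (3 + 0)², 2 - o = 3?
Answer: -3735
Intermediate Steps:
o = -1 (o = 2 - 1*3 = 2 - 3 = -1)
y(q) = 9 (y(q) = 3² = 9)
N(R, E) = 4 + 3*E (N(R, E) = 2 + (E*6 + 4)/2 = 2 + (6*E + 4)/2 = 2 + (4 + 6*E)/2 = 2 + (2 + 3*E) = 4 + 3*E)
f = -358 (f = 179*(4 + 3*(-2)) = 179*(4 - 6) = 179*(-2) = -358)
y(-16)*(-57 + f) = 9*(-57 - 358) = 9*(-415) = -3735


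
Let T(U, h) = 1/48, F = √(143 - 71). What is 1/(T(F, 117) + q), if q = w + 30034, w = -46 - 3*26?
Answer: 48/1435681 ≈ 3.3434e-5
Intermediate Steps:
F = 6*√2 (F = √72 = 6*√2 ≈ 8.4853)
T(U, h) = 1/48
w = -124 (w = -46 - 78 = -124)
q = 29910 (q = -124 + 30034 = 29910)
1/(T(F, 117) + q) = 1/(1/48 + 29910) = 1/(1435681/48) = 48/1435681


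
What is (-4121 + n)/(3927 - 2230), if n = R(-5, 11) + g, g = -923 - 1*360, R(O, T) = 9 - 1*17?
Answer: -5412/1697 ≈ -3.1892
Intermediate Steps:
R(O, T) = -8 (R(O, T) = 9 - 17 = -8)
g = -1283 (g = -923 - 360 = -1283)
n = -1291 (n = -8 - 1283 = -1291)
(-4121 + n)/(3927 - 2230) = (-4121 - 1291)/(3927 - 2230) = -5412/1697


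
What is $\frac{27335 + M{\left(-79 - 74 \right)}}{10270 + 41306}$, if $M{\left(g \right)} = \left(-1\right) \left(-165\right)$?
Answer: $\frac{6875}{12894} \approx 0.53319$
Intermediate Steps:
$M{\left(g \right)} = 165$
$\frac{27335 + M{\left(-79 - 74 \right)}}{10270 + 41306} = \frac{27335 + 165}{10270 + 41306} = \frac{27500}{51576} = 27500 \cdot \frac{1}{51576} = \frac{6875}{12894}$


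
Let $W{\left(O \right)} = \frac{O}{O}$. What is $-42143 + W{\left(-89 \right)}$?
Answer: $-42142$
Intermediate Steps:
$W{\left(O \right)} = 1$
$-42143 + W{\left(-89 \right)} = -42143 + 1 = -42142$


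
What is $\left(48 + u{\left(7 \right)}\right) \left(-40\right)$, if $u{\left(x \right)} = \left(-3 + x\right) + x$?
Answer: $-2360$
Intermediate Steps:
$u{\left(x \right)} = -3 + 2 x$
$\left(48 + u{\left(7 \right)}\right) \left(-40\right) = \left(48 + \left(-3 + 2 \cdot 7\right)\right) \left(-40\right) = \left(48 + \left(-3 + 14\right)\right) \left(-40\right) = \left(48 + 11\right) \left(-40\right) = 59 \left(-40\right) = -2360$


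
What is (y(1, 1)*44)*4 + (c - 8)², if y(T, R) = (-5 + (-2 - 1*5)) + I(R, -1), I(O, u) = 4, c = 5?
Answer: -1399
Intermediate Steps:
y(T, R) = -8 (y(T, R) = (-5 + (-2 - 1*5)) + 4 = (-5 + (-2 - 5)) + 4 = (-5 - 7) + 4 = -12 + 4 = -8)
(y(1, 1)*44)*4 + (c - 8)² = -8*44*4 + (5 - 8)² = -352*4 + (-3)² = -1408 + 9 = -1399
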